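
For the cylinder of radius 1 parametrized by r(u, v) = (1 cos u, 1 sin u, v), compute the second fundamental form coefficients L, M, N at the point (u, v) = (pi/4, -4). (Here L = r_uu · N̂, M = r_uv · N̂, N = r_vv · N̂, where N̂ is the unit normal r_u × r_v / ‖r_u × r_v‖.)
L = -1;  M = 0;  N = 0

Compute the unit normal N̂(u, v) = (cos(u), sin(u), 0), and the second partials r_uu, r_uv, r_vv. Take dot products:
  L(u, v) = r_uu · N̂ = -1,
  M(u, v) = r_uv · N̂ = 0,
  N(u, v) = r_vv · N̂ = 0.
Evaluating at (u, v) = (pi/4, -4):
  L = -1, M = 0, N = 0.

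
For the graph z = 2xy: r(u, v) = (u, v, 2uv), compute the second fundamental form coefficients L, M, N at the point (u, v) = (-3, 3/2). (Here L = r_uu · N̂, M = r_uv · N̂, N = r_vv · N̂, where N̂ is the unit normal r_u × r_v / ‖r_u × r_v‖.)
L = 0;  M = sqrt(46)/23;  N = 0

Compute the unit normal N̂(u, v) = (-2*v/sqrt(4*u^2 + 4*v^2 + 1), -2*u/sqrt(4*u^2 + 4*v^2 + 1), 1/sqrt(4*u^2 + 4*v^2 + 1)), and the second partials r_uu, r_uv, r_vv. Take dot products:
  L(u, v) = r_uu · N̂ = 0,
  M(u, v) = r_uv · N̂ = 2/sqrt(4*u^2 + 4*v^2 + 1),
  N(u, v) = r_vv · N̂ = 0.
Evaluating at (u, v) = (-3, 3/2):
  L = 0, M = sqrt(46)/23, N = 0.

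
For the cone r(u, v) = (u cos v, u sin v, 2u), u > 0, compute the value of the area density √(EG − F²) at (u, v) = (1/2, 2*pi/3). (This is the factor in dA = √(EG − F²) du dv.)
√(EG − F²)|_{(1/2, 2*pi/3)} = sqrt(5)/2

E = 5, F = 0, G = u^2, so EG − F² = 5*u^2. Taking the positive square root: √(EG − F²) = sqrt(5)*Abs(u). At (u, v) = (1/2, 2*pi/3): sqrt(5)/2.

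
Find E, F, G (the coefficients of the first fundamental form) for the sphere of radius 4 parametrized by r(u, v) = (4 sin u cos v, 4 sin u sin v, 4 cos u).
E = 16;  F = 0;  G = 16*sin(u)^2

Compute partials: r_u = (4*cos(u)*cos(v), 4*sin(v)*cos(u), -4*sin(u)), r_v = (-4*sin(u)*sin(v), 4*sin(u)*cos(v), 0). Then
  E = r_u · r_u = 16,
  F = r_u · r_v = 0,
  G = r_v · r_v = 16*sin(u)^2.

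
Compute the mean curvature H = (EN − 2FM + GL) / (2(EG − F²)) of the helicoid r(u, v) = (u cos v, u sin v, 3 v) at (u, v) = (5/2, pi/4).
H = 0

With E = 1, F = 0, G = u^2 + 9, L = 0, M = -3/sqrt(u^2 + 9), N = 0, assemble
  H = (EN − 2FM + GL) / (2(EG − F²)) = 0.
At (u, v) = (5/2, pi/4): H = 0.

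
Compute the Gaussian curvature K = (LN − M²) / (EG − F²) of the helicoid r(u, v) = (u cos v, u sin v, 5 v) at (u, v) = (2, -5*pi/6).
K = -25/841

Coefficients of the first fundamental form: E = 1, F = 0, G = u^2 + 25.
Coefficients of the second fundamental form: L = 0, M = -5/sqrt(u^2 + 25), N = 0.
Assemble K = (LN − M²)/(EG − F²) = -25/(u^2 + 25)^2. At (u, v) = (2, -5*pi/6): K = -25/841.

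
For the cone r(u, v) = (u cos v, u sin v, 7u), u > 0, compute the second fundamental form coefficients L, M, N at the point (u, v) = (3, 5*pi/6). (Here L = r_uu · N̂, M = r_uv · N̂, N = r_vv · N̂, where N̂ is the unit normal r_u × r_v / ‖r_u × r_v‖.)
L = 0;  M = 0;  N = 21*sqrt(2)/10

Compute the unit normal N̂(u, v) = (-7*sqrt(2)*u*cos(v)/(10*Abs(u)), -7*sqrt(2)*u*sin(v)/(10*Abs(u)), sqrt(2)*u/(10*Abs(u))), and the second partials r_uu, r_uv, r_vv. Take dot products:
  L(u, v) = r_uu · N̂ = 0,
  M(u, v) = r_uv · N̂ = 0,
  N(u, v) = r_vv · N̂ = 7*sqrt(2)*u^2/(10*Abs(u)).
Evaluating at (u, v) = (3, 5*pi/6):
  L = 0, M = 0, N = 21*sqrt(2)/10.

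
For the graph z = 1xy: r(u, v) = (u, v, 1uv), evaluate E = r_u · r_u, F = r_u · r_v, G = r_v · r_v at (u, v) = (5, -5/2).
E = 29/4;  F = -25/2;  G = 26

Partials: r_u = (1, 0, v), r_v = (0, 1, u). As functions of (u, v):
  E = r_u · r_u = v^2 + 1,
  F = r_u · r_v = u*v,
  G = r_v · r_v = u^2 + 1.
Evaluating at (u, v) = (5, -5/2): E = 29/4, F = -25/2, G = 26.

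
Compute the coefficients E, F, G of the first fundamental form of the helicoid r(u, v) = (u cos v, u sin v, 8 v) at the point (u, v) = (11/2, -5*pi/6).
E = 1;  F = 0;  G = 377/4

Partials: r_u = (cos(v), sin(v), 0), r_v = (-u*sin(v), u*cos(v), 8). As functions of (u, v):
  E = r_u · r_u = 1,
  F = r_u · r_v = 0,
  G = r_v · r_v = u^2 + 64.
Evaluating at (u, v) = (11/2, -5*pi/6): E = 1, F = 0, G = 377/4.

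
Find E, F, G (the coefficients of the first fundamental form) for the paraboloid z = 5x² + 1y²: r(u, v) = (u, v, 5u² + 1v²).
E = 100*u^2 + 1;  F = 20*u*v;  G = 4*v^2 + 1

Compute partials: r_u = (1, 0, 10*u), r_v = (0, 1, 2*v). Then
  E = r_u · r_u = 100*u^2 + 1,
  F = r_u · r_v = 20*u*v,
  G = r_v · r_v = 4*v^2 + 1.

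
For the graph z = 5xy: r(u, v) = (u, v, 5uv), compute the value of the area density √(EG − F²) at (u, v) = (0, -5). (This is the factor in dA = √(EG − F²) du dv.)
√(EG − F²)|_{(0, -5)} = sqrt(626)

E = 25*v^2 + 1, F = 25*u*v, G = 25*u^2 + 1, so EG − F² = 25*u^2 + 25*v^2 + 1. Taking the positive square root: √(EG − F²) = sqrt(25*u^2 + 25*v^2 + 1). At (u, v) = (0, -5): sqrt(626).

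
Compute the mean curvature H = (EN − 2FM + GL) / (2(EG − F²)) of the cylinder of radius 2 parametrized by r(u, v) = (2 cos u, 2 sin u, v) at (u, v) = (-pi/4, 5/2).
H = -1/4

With E = 4, F = 0, G = 1, L = -2, M = 0, N = 0, assemble
  H = (EN − 2FM + GL) / (2(EG − F²)) = -1/4.
At (u, v) = (-pi/4, 5/2): H = -1/4.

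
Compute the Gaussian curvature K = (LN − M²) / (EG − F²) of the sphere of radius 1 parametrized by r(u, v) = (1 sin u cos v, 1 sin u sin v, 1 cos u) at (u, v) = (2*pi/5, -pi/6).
K = 1

Coefficients of the first fundamental form: E = 1, F = 0, G = sin(u)^2.
Coefficients of the second fundamental form: L = -sin(u)/Abs(sin(u)), M = 0, N = -sin(u)^3/Abs(sin(u)).
Assemble K = (LN − M²)/(EG − F²) = 1. At (u, v) = (2*pi/5, -pi/6): K = 1.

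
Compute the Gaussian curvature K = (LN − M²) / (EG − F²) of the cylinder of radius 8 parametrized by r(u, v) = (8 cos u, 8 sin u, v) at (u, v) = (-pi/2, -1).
K = 0

Coefficients of the first fundamental form: E = 64, F = 0, G = 1.
Coefficients of the second fundamental form: L = -8, M = 0, N = 0.
Assemble K = (LN − M²)/(EG − F²) = 0. At (u, v) = (-pi/2, -1): K = 0.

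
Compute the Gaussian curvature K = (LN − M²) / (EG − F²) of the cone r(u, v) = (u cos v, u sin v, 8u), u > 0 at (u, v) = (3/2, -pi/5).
K = 0

Coefficients of the first fundamental form: E = 65, F = 0, G = u^2.
Coefficients of the second fundamental form: L = 0, M = 0, N = 8*sqrt(65)*u^2/(65*Abs(u)).
Assemble K = (LN − M²)/(EG − F²) = 0. At (u, v) = (3/2, -pi/5): K = 0.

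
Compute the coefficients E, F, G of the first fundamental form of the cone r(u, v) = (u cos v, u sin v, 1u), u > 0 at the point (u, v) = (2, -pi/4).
E = 2;  F = 0;  G = 4

Partials: r_u = (cos(v), sin(v), 1), r_v = (-u*sin(v), u*cos(v), 0). As functions of (u, v):
  E = r_u · r_u = 2,
  F = r_u · r_v = 0,
  G = r_v · r_v = u^2.
Evaluating at (u, v) = (2, -pi/4): E = 2, F = 0, G = 4.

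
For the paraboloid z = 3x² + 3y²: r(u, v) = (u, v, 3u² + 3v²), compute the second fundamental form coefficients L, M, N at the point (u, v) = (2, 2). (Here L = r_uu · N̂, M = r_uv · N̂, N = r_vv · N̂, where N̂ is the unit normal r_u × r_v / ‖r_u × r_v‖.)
L = 6/17;  M = 0;  N = 6/17

Compute the unit normal N̂(u, v) = (-6*u/sqrt(36*u^2 + 36*v^2 + 1), -6*v/sqrt(36*u^2 + 36*v^2 + 1), 1/sqrt(36*u^2 + 36*v^2 + 1)), and the second partials r_uu, r_uv, r_vv. Take dot products:
  L(u, v) = r_uu · N̂ = 6/sqrt(36*u^2 + 36*v^2 + 1),
  M(u, v) = r_uv · N̂ = 0,
  N(u, v) = r_vv · N̂ = 6/sqrt(36*u^2 + 36*v^2 + 1).
Evaluating at (u, v) = (2, 2):
  L = 6/17, M = 0, N = 6/17.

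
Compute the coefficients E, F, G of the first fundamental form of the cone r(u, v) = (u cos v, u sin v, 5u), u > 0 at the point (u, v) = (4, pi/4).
E = 26;  F = 0;  G = 16

Partials: r_u = (cos(v), sin(v), 5), r_v = (-u*sin(v), u*cos(v), 0). As functions of (u, v):
  E = r_u · r_u = 26,
  F = r_u · r_v = 0,
  G = r_v · r_v = u^2.
Evaluating at (u, v) = (4, pi/4): E = 26, F = 0, G = 16.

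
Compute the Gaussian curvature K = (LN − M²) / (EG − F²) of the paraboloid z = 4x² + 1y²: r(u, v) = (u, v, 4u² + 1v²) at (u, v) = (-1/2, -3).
K = 16/2809

Coefficients of the first fundamental form: E = 64*u^2 + 1, F = 16*u*v, G = 4*v^2 + 1.
Coefficients of the second fundamental form: L = 8/sqrt(64*u^2 + 4*v^2 + 1), M = 0, N = 2/sqrt(64*u^2 + 4*v^2 + 1).
Assemble K = (LN − M²)/(EG − F²) = 16/(4096*u^4 + 512*u^2*v^2 + 128*u^2 + 16*v^4 + 8*v^2 + 1). At (u, v) = (-1/2, -3): K = 16/2809.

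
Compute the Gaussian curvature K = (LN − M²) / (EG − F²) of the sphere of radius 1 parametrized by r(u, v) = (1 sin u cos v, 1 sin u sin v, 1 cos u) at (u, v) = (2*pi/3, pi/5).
K = 1

Coefficients of the first fundamental form: E = 1, F = 0, G = sin(u)^2.
Coefficients of the second fundamental form: L = -sin(u)/Abs(sin(u)), M = 0, N = -sin(u)^3/Abs(sin(u)).
Assemble K = (LN − M²)/(EG − F²) = 1. At (u, v) = (2*pi/3, pi/5): K = 1.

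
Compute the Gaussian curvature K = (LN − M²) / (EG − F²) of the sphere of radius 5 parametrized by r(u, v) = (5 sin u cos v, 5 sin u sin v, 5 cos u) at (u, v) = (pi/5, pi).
K = 1/25

Coefficients of the first fundamental form: E = 25, F = 0, G = 25*sin(u)^2.
Coefficients of the second fundamental form: L = -5*sin(u)/Abs(sin(u)), M = 0, N = -5*sin(u)^3/Abs(sin(u)).
Assemble K = (LN − M²)/(EG − F²) = 1/25. At (u, v) = (pi/5, pi): K = 1/25.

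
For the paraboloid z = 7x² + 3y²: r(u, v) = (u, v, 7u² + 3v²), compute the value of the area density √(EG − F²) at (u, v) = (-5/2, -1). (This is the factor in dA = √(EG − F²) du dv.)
√(EG − F²)|_{(-5/2, -1)} = sqrt(1262)

E = 196*u^2 + 1, F = 84*u*v, G = 36*v^2 + 1, so EG − F² = 196*u^2 + 36*v^2 + 1. Taking the positive square root: √(EG − F²) = sqrt(196*u^2 + 36*v^2 + 1). At (u, v) = (-5/2, -1): sqrt(1262).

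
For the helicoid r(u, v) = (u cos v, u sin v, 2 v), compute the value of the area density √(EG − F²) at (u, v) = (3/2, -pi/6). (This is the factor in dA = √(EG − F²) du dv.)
√(EG − F²)|_{(3/2, -pi/6)} = 5/2

E = 1, F = 0, G = u^2 + 4, so EG − F² = u^2 + 4. Taking the positive square root: √(EG − F²) = sqrt(u^2 + 4). At (u, v) = (3/2, -pi/6): 5/2.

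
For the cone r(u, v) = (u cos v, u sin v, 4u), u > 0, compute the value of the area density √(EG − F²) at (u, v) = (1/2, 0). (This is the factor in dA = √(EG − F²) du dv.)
√(EG − F²)|_{(1/2, 0)} = sqrt(17)/2

E = 17, F = 0, G = u^2, so EG − F² = 17*u^2. Taking the positive square root: √(EG − F²) = sqrt(17)*Abs(u). At (u, v) = (1/2, 0): sqrt(17)/2.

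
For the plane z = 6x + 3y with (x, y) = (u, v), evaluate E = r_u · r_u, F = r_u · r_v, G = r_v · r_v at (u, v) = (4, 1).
E = 37;  F = 18;  G = 10

Partials: r_u = (1, 0, 6), r_v = (0, 1, 3). As functions of (u, v):
  E = r_u · r_u = 37,
  F = r_u · r_v = 18,
  G = r_v · r_v = 10.
Evaluating at (u, v) = (4, 1): E = 37, F = 18, G = 10.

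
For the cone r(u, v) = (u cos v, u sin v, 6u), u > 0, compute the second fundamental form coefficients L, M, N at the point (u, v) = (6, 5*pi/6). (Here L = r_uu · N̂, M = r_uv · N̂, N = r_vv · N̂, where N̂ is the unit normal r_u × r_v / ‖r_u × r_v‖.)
L = 0;  M = 0;  N = 36*sqrt(37)/37

Compute the unit normal N̂(u, v) = (-6*sqrt(37)*u*cos(v)/(37*Abs(u)), -6*sqrt(37)*u*sin(v)/(37*Abs(u)), sqrt(37)*u/(37*Abs(u))), and the second partials r_uu, r_uv, r_vv. Take dot products:
  L(u, v) = r_uu · N̂ = 0,
  M(u, v) = r_uv · N̂ = 0,
  N(u, v) = r_vv · N̂ = 6*sqrt(37)*u^2/(37*Abs(u)).
Evaluating at (u, v) = (6, 5*pi/6):
  L = 0, M = 0, N = 36*sqrt(37)/37.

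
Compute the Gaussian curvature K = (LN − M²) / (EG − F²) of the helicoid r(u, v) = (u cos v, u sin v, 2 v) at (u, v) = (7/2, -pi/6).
K = -64/4225

Coefficients of the first fundamental form: E = 1, F = 0, G = u^2 + 4.
Coefficients of the second fundamental form: L = 0, M = -2/sqrt(u^2 + 4), N = 0.
Assemble K = (LN − M²)/(EG − F²) = -4/(u^2 + 4)^2. At (u, v) = (7/2, -pi/6): K = -64/4225.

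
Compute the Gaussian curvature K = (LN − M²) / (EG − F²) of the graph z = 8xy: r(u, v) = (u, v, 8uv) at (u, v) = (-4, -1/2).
K = -64/1083681

Coefficients of the first fundamental form: E = 64*v^2 + 1, F = 64*u*v, G = 64*u^2 + 1.
Coefficients of the second fundamental form: L = 0, M = 8/sqrt(64*u^2 + 64*v^2 + 1), N = 0.
Assemble K = (LN − M²)/(EG − F²) = -64/(4096*u^4 + 8192*u^2*v^2 + 128*u^2 + 4096*v^4 + 128*v^2 + 1). At (u, v) = (-4, -1/2): K = -64/1083681.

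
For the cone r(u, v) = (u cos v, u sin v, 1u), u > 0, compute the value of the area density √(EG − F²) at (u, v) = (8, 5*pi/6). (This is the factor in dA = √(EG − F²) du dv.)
√(EG − F²)|_{(8, 5*pi/6)} = 8*sqrt(2)

E = 2, F = 0, G = u^2, so EG − F² = 2*u^2. Taking the positive square root: √(EG − F²) = sqrt(2)*Abs(u). At (u, v) = (8, 5*pi/6): 8*sqrt(2).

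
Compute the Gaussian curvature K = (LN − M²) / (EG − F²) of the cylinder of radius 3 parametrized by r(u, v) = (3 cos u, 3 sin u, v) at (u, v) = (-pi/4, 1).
K = 0

Coefficients of the first fundamental form: E = 9, F = 0, G = 1.
Coefficients of the second fundamental form: L = -3, M = 0, N = 0.
Assemble K = (LN − M²)/(EG − F²) = 0. At (u, v) = (-pi/4, 1): K = 0.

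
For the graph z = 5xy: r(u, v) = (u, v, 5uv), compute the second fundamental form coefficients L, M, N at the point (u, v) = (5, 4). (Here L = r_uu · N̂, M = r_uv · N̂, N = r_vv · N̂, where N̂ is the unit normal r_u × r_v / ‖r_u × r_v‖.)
L = 0;  M = 5*sqrt(114)/342;  N = 0

Compute the unit normal N̂(u, v) = (-5*v/sqrt(25*u^2 + 25*v^2 + 1), -5*u/sqrt(25*u^2 + 25*v^2 + 1), 1/sqrt(25*u^2 + 25*v^2 + 1)), and the second partials r_uu, r_uv, r_vv. Take dot products:
  L(u, v) = r_uu · N̂ = 0,
  M(u, v) = r_uv · N̂ = 5/sqrt(25*u^2 + 25*v^2 + 1),
  N(u, v) = r_vv · N̂ = 0.
Evaluating at (u, v) = (5, 4):
  L = 0, M = 5*sqrt(114)/342, N = 0.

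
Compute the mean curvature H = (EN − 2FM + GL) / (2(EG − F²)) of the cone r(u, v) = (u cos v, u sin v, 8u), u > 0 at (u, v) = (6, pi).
H = 2*sqrt(65)/195

With E = 65, F = 0, G = u^2, L = 0, M = 0, N = 8*sqrt(65)*u^2/(65*Abs(u)), assemble
  H = (EN − 2FM + GL) / (2(EG − F²)) = 4*sqrt(65)/(65*Abs(u)).
At (u, v) = (6, pi): H = 2*sqrt(65)/195.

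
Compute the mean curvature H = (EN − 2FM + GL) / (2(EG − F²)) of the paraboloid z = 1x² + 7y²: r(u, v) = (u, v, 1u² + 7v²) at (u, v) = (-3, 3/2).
H = 701*sqrt(478)/228484

With E = 4*u^2 + 1, F = 28*u*v, G = 196*v^2 + 1, L = 2/sqrt(4*u^2 + 196*v^2 + 1), M = 0, N = 14/sqrt(4*u^2 + 196*v^2 + 1), assemble
  H = (EN − 2FM + GL) / (2(EG − F²)) = 4*(7*u^2 + 49*v^2 + 2)/(4*u^2 + 196*v^2 + 1)^(3/2).
At (u, v) = (-3, 3/2): H = 701*sqrt(478)/228484.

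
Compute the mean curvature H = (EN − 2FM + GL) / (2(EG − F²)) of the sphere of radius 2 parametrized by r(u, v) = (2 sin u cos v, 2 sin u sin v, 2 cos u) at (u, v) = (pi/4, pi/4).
H = -1/2

With E = 4, F = 0, G = 4*sin(u)^2, L = -2*sin(u)/Abs(sin(u)), M = 0, N = -2*sin(u)^3/Abs(sin(u)), assemble
  H = (EN − 2FM + GL) / (2(EG − F²)) = -sin(u)/(2*Abs(sin(u))).
At (u, v) = (pi/4, pi/4): H = -1/2.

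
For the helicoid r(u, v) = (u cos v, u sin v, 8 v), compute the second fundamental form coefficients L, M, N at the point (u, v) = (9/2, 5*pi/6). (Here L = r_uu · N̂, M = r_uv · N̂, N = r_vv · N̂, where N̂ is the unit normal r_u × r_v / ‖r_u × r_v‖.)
L = 0;  M = -16*sqrt(337)/337;  N = 0

Compute the unit normal N̂(u, v) = (8*sin(v)/sqrt(u^2 + 64), -8*cos(v)/sqrt(u^2 + 64), u/sqrt(u^2 + 64)), and the second partials r_uu, r_uv, r_vv. Take dot products:
  L(u, v) = r_uu · N̂ = 0,
  M(u, v) = r_uv · N̂ = -8/sqrt(u^2 + 64),
  N(u, v) = r_vv · N̂ = 0.
Evaluating at (u, v) = (9/2, 5*pi/6):
  L = 0, M = -16*sqrt(337)/337, N = 0.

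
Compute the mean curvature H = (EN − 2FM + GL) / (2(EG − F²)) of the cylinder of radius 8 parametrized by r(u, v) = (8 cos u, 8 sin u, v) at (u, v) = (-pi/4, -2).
H = -1/16

With E = 64, F = 0, G = 1, L = -8, M = 0, N = 0, assemble
  H = (EN − 2FM + GL) / (2(EG − F²)) = -1/16.
At (u, v) = (-pi/4, -2): H = -1/16.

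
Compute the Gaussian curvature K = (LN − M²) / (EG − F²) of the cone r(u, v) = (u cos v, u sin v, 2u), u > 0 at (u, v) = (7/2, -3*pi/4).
K = 0

Coefficients of the first fundamental form: E = 5, F = 0, G = u^2.
Coefficients of the second fundamental form: L = 0, M = 0, N = 2*sqrt(5)*u^2/(5*Abs(u)).
Assemble K = (LN − M²)/(EG − F²) = 0. At (u, v) = (7/2, -3*pi/4): K = 0.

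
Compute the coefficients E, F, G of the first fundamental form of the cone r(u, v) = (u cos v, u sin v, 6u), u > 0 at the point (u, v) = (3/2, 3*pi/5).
E = 37;  F = 0;  G = 9/4

Partials: r_u = (cos(v), sin(v), 6), r_v = (-u*sin(v), u*cos(v), 0). As functions of (u, v):
  E = r_u · r_u = 37,
  F = r_u · r_v = 0,
  G = r_v · r_v = u^2.
Evaluating at (u, v) = (3/2, 3*pi/5): E = 37, F = 0, G = 9/4.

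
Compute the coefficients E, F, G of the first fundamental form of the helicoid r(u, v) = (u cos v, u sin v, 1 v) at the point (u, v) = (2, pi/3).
E = 1;  F = 0;  G = 5

Partials: r_u = (cos(v), sin(v), 0), r_v = (-u*sin(v), u*cos(v), 1). As functions of (u, v):
  E = r_u · r_u = 1,
  F = r_u · r_v = 0,
  G = r_v · r_v = u^2 + 1.
Evaluating at (u, v) = (2, pi/3): E = 1, F = 0, G = 5.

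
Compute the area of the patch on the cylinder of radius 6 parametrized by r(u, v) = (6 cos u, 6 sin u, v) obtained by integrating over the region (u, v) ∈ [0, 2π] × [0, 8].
Area = 96*pi

Area = ∫∫ √(EG − F²) du dv with √(EG − F²) = 6. Integrating over [0, 2π] × [0, 8] gives 96*pi.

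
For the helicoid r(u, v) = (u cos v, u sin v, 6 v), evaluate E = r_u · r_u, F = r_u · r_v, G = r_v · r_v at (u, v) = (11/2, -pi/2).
E = 1;  F = 0;  G = 265/4

Partials: r_u = (cos(v), sin(v), 0), r_v = (-u*sin(v), u*cos(v), 6). As functions of (u, v):
  E = r_u · r_u = 1,
  F = r_u · r_v = 0,
  G = r_v · r_v = u^2 + 36.
Evaluating at (u, v) = (11/2, -pi/2): E = 1, F = 0, G = 265/4.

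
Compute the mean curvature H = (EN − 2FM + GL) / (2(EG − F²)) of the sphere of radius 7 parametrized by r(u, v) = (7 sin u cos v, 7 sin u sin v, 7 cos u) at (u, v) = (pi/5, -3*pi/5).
H = -1/7

With E = 49, F = 0, G = 49*sin(u)^2, L = -7*sin(u)/Abs(sin(u)), M = 0, N = -7*sin(u)^3/Abs(sin(u)), assemble
  H = (EN − 2FM + GL) / (2(EG − F²)) = -sin(u)/(7*Abs(sin(u))).
At (u, v) = (pi/5, -3*pi/5): H = -1/7.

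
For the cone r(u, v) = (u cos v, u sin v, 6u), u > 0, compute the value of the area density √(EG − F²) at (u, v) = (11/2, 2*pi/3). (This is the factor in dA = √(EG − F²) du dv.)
√(EG − F²)|_{(11/2, 2*pi/3)} = 11*sqrt(37)/2

E = 37, F = 0, G = u^2, so EG − F² = 37*u^2. Taking the positive square root: √(EG − F²) = sqrt(37)*Abs(u). At (u, v) = (11/2, 2*pi/3): 11*sqrt(37)/2.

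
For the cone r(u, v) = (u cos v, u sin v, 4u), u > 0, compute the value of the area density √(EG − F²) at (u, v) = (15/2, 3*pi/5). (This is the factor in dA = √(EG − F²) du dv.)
√(EG − F²)|_{(15/2, 3*pi/5)} = 15*sqrt(17)/2

E = 17, F = 0, G = u^2, so EG − F² = 17*u^2. Taking the positive square root: √(EG − F²) = sqrt(17)*Abs(u). At (u, v) = (15/2, 3*pi/5): 15*sqrt(17)/2.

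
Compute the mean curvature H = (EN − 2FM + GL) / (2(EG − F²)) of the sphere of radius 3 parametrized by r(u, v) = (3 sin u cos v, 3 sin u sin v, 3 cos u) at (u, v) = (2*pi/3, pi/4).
H = -1/3

With E = 9, F = 0, G = 9*sin(u)^2, L = -3*sin(u)/Abs(sin(u)), M = 0, N = -3*sin(u)^3/Abs(sin(u)), assemble
  H = (EN − 2FM + GL) / (2(EG − F²)) = -sin(u)/(3*Abs(sin(u))).
At (u, v) = (2*pi/3, pi/4): H = -1/3.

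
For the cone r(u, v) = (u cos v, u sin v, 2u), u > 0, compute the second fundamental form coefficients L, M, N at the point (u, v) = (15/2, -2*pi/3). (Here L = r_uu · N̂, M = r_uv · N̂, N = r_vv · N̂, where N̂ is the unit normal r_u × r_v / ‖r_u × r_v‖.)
L = 0;  M = 0;  N = 3*sqrt(5)

Compute the unit normal N̂(u, v) = (-2*sqrt(5)*u*cos(v)/(5*Abs(u)), -2*sqrt(5)*u*sin(v)/(5*Abs(u)), sqrt(5)*u/(5*Abs(u))), and the second partials r_uu, r_uv, r_vv. Take dot products:
  L(u, v) = r_uu · N̂ = 0,
  M(u, v) = r_uv · N̂ = 0,
  N(u, v) = r_vv · N̂ = 2*sqrt(5)*u^2/(5*Abs(u)).
Evaluating at (u, v) = (15/2, -2*pi/3):
  L = 0, M = 0, N = 3*sqrt(5).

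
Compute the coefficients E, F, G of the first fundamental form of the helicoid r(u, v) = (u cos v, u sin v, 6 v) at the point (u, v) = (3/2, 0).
E = 1;  F = 0;  G = 153/4

Partials: r_u = (cos(v), sin(v), 0), r_v = (-u*sin(v), u*cos(v), 6). As functions of (u, v):
  E = r_u · r_u = 1,
  F = r_u · r_v = 0,
  G = r_v · r_v = u^2 + 36.
Evaluating at (u, v) = (3/2, 0): E = 1, F = 0, G = 153/4.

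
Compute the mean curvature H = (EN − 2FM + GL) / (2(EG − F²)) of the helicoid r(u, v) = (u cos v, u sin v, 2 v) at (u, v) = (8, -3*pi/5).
H = 0

With E = 1, F = 0, G = u^2 + 4, L = 0, M = -2/sqrt(u^2 + 4), N = 0, assemble
  H = (EN − 2FM + GL) / (2(EG − F²)) = 0.
At (u, v) = (8, -3*pi/5): H = 0.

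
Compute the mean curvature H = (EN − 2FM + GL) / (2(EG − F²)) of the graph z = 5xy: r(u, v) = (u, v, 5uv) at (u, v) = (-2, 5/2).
H = 5000*sqrt(21)/151263

With E = 25*v^2 + 1, F = 25*u*v, G = 25*u^2 + 1, L = 0, M = 5/sqrt(25*u^2 + 25*v^2 + 1), N = 0, assemble
  H = (EN − 2FM + GL) / (2(EG − F²)) = -125*u*v/(25*u^2 + 25*v^2 + 1)^(3/2).
At (u, v) = (-2, 5/2): H = 5000*sqrt(21)/151263.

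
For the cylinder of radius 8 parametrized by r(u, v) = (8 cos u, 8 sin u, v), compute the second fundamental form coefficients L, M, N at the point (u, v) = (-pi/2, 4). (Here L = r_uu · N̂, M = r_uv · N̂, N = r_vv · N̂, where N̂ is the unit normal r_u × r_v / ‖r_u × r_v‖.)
L = -8;  M = 0;  N = 0

Compute the unit normal N̂(u, v) = (cos(u), sin(u), 0), and the second partials r_uu, r_uv, r_vv. Take dot products:
  L(u, v) = r_uu · N̂ = -8,
  M(u, v) = r_uv · N̂ = 0,
  N(u, v) = r_vv · N̂ = 0.
Evaluating at (u, v) = (-pi/2, 4):
  L = -8, M = 0, N = 0.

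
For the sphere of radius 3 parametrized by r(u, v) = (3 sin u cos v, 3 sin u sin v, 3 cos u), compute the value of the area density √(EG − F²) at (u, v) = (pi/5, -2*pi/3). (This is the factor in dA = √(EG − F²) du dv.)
√(EG − F²)|_{(pi/5, -2*pi/3)} = 9*sqrt(10 - 2*sqrt(5))/4

E = 9, F = 0, G = 9*sin(u)^2, so EG − F² = 81*sin(u)^2. Taking the positive square root: √(EG − F²) = 9*Abs(sin(u)). At (u, v) = (pi/5, -2*pi/3): 9*sqrt(10 - 2*sqrt(5))/4.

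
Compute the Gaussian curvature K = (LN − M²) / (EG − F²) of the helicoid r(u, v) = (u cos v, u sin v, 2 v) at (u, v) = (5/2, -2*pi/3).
K = -64/1681

Coefficients of the first fundamental form: E = 1, F = 0, G = u^2 + 4.
Coefficients of the second fundamental form: L = 0, M = -2/sqrt(u^2 + 4), N = 0.
Assemble K = (LN − M²)/(EG − F²) = -4/(u^2 + 4)^2. At (u, v) = (5/2, -2*pi/3): K = -64/1681.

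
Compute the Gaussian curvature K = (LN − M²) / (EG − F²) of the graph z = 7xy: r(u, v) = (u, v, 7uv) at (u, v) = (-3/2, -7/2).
K = -196/2024929

Coefficients of the first fundamental form: E = 49*v^2 + 1, F = 49*u*v, G = 49*u^2 + 1.
Coefficients of the second fundamental form: L = 0, M = 7/sqrt(49*u^2 + 49*v^2 + 1), N = 0.
Assemble K = (LN − M²)/(EG − F²) = -49/(2401*u^4 + 4802*u^2*v^2 + 98*u^2 + 2401*v^4 + 98*v^2 + 1). At (u, v) = (-3/2, -7/2): K = -196/2024929.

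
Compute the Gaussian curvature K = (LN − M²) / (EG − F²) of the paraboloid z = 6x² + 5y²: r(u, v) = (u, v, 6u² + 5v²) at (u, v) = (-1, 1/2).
K = 6/1445

Coefficients of the first fundamental form: E = 144*u^2 + 1, F = 120*u*v, G = 100*v^2 + 1.
Coefficients of the second fundamental form: L = 12/sqrt(144*u^2 + 100*v^2 + 1), M = 0, N = 10/sqrt(144*u^2 + 100*v^2 + 1).
Assemble K = (LN − M²)/(EG − F²) = 120/(20736*u^4 + 28800*u^2*v^2 + 288*u^2 + 10000*v^4 + 200*v^2 + 1). At (u, v) = (-1, 1/2): K = 6/1445.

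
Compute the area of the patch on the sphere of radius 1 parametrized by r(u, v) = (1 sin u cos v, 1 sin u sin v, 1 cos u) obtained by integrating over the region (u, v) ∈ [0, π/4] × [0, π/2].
Area = pi*(2 - sqrt(2))/4

Area = ∫∫ √(EG − F²) du dv with √(EG − F²) = Abs(sin(u)). Integrating over [0, π/4] × [0, π/2] gives pi*(2 - sqrt(2))/4.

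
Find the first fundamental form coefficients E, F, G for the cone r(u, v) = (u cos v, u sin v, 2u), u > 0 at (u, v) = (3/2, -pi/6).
E = 5;  F = 0;  G = 9/4

Partials: r_u = (cos(v), sin(v), 2), r_v = (-u*sin(v), u*cos(v), 0). As functions of (u, v):
  E = r_u · r_u = 5,
  F = r_u · r_v = 0,
  G = r_v · r_v = u^2.
Evaluating at (u, v) = (3/2, -pi/6): E = 5, F = 0, G = 9/4.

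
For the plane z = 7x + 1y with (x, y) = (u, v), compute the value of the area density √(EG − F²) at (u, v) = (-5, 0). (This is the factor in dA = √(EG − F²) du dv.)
√(EG − F²)|_{(-5, 0)} = sqrt(51)

E = 50, F = 7, G = 2, so EG − F² = 51. Taking the positive square root: √(EG − F²) = sqrt(51). At (u, v) = (-5, 0): sqrt(51).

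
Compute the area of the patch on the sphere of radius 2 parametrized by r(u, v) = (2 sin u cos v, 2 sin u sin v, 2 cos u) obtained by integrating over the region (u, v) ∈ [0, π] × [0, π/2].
Area = 4*pi

Area = ∫∫ √(EG − F²) du dv with √(EG − F²) = 4*Abs(sin(u)). Integrating over [0, π] × [0, π/2] gives 4*pi.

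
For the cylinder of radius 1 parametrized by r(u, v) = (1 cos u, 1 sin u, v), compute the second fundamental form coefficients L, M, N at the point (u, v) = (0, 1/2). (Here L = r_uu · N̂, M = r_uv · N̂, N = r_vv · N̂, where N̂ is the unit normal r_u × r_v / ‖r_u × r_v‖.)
L = -1;  M = 0;  N = 0

Compute the unit normal N̂(u, v) = (cos(u), sin(u), 0), and the second partials r_uu, r_uv, r_vv. Take dot products:
  L(u, v) = r_uu · N̂ = -1,
  M(u, v) = r_uv · N̂ = 0,
  N(u, v) = r_vv · N̂ = 0.
Evaluating at (u, v) = (0, 1/2):
  L = -1, M = 0, N = 0.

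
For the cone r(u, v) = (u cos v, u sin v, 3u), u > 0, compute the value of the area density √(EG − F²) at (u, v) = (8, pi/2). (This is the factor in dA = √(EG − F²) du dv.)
√(EG − F²)|_{(8, pi/2)} = 8*sqrt(10)

E = 10, F = 0, G = u^2, so EG − F² = 10*u^2. Taking the positive square root: √(EG − F²) = sqrt(10)*Abs(u). At (u, v) = (8, pi/2): 8*sqrt(10).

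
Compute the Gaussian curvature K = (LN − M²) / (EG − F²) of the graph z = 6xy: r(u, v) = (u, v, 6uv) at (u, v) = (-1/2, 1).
K = -9/529

Coefficients of the first fundamental form: E = 36*v^2 + 1, F = 36*u*v, G = 36*u^2 + 1.
Coefficients of the second fundamental form: L = 0, M = 6/sqrt(36*u^2 + 36*v^2 + 1), N = 0.
Assemble K = (LN − M²)/(EG − F²) = -36/(1296*u^4 + 2592*u^2*v^2 + 72*u^2 + 1296*v^4 + 72*v^2 + 1). At (u, v) = (-1/2, 1): K = -9/529.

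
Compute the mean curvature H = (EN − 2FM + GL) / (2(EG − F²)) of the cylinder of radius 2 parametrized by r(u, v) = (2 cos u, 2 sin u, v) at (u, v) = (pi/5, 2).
H = -1/4

With E = 4, F = 0, G = 1, L = -2, M = 0, N = 0, assemble
  H = (EN − 2FM + GL) / (2(EG − F²)) = -1/4.
At (u, v) = (pi/5, 2): H = -1/4.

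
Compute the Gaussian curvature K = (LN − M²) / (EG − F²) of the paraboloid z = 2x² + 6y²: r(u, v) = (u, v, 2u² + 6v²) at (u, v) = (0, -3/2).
K = 48/105625

Coefficients of the first fundamental form: E = 16*u^2 + 1, F = 48*u*v, G = 144*v^2 + 1.
Coefficients of the second fundamental form: L = 4/sqrt(16*u^2 + 144*v^2 + 1), M = 0, N = 12/sqrt(16*u^2 + 144*v^2 + 1).
Assemble K = (LN − M²)/(EG − F²) = 48/(256*u^4 + 4608*u^2*v^2 + 32*u^2 + 20736*v^4 + 288*v^2 + 1). At (u, v) = (0, -3/2): K = 48/105625.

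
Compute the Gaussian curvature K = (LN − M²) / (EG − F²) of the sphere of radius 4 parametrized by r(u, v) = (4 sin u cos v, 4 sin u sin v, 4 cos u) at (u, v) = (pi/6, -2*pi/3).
K = 1/16

Coefficients of the first fundamental form: E = 16, F = 0, G = 16*sin(u)^2.
Coefficients of the second fundamental form: L = -4*sin(u)/Abs(sin(u)), M = 0, N = -4*sin(u)^3/Abs(sin(u)).
Assemble K = (LN − M²)/(EG − F²) = 1/16. At (u, v) = (pi/6, -2*pi/3): K = 1/16.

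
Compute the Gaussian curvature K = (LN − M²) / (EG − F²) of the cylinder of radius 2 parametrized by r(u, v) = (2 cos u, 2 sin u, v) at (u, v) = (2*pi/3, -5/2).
K = 0

Coefficients of the first fundamental form: E = 4, F = 0, G = 1.
Coefficients of the second fundamental form: L = -2, M = 0, N = 0.
Assemble K = (LN − M²)/(EG − F²) = 0. At (u, v) = (2*pi/3, -5/2): K = 0.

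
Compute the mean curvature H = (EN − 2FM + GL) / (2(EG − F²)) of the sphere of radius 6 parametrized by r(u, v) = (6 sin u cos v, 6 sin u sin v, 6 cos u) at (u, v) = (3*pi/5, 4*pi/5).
H = -1/6

With E = 36, F = 0, G = 36*sin(u)^2, L = -6*sin(u)/Abs(sin(u)), M = 0, N = -6*sin(u)^3/Abs(sin(u)), assemble
  H = (EN − 2FM + GL) / (2(EG − F²)) = -sin(u)/(6*Abs(sin(u))).
At (u, v) = (3*pi/5, 4*pi/5): H = -1/6.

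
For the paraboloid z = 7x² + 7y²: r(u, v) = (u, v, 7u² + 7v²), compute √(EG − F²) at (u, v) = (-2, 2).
√(EG − F²)|_{(-2, 2)} = sqrt(1569)

E = 196*u^2 + 1, F = 196*u*v, G = 196*v^2 + 1; EG − F² = 196*u^2 + 196*v^2 + 1; √(EG − F²) = sqrt(196*u^2 + 196*v^2 + 1). At the given point: sqrt(1569).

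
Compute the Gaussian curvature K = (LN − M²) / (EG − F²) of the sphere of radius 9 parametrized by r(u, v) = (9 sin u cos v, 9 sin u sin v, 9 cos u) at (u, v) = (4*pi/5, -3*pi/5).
K = 1/81

Coefficients of the first fundamental form: E = 81, F = 0, G = 81*sin(u)^2.
Coefficients of the second fundamental form: L = -9*sin(u)/Abs(sin(u)), M = 0, N = -9*sin(u)^3/Abs(sin(u)).
Assemble K = (LN − M²)/(EG − F²) = 1/81. At (u, v) = (4*pi/5, -3*pi/5): K = 1/81.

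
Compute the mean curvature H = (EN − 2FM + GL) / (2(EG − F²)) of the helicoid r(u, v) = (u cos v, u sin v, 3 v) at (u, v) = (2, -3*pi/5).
H = 0

With E = 1, F = 0, G = u^2 + 9, L = 0, M = -3/sqrt(u^2 + 9), N = 0, assemble
  H = (EN − 2FM + GL) / (2(EG − F²)) = 0.
At (u, v) = (2, -3*pi/5): H = 0.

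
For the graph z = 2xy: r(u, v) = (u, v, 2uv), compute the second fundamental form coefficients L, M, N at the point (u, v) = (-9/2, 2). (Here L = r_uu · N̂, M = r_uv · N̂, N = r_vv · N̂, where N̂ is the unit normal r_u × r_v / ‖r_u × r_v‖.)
L = 0;  M = sqrt(2)/7;  N = 0

Compute the unit normal N̂(u, v) = (-2*v/sqrt(4*u^2 + 4*v^2 + 1), -2*u/sqrt(4*u^2 + 4*v^2 + 1), 1/sqrt(4*u^2 + 4*v^2 + 1)), and the second partials r_uu, r_uv, r_vv. Take dot products:
  L(u, v) = r_uu · N̂ = 0,
  M(u, v) = r_uv · N̂ = 2/sqrt(4*u^2 + 4*v^2 + 1),
  N(u, v) = r_vv · N̂ = 0.
Evaluating at (u, v) = (-9/2, 2):
  L = 0, M = sqrt(2)/7, N = 0.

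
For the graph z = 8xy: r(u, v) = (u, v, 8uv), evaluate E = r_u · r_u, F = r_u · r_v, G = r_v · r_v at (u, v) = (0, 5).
E = 1601;  F = 0;  G = 1

Partials: r_u = (1, 0, 8*v), r_v = (0, 1, 8*u). As functions of (u, v):
  E = r_u · r_u = 64*v^2 + 1,
  F = r_u · r_v = 64*u*v,
  G = r_v · r_v = 64*u^2 + 1.
Evaluating at (u, v) = (0, 5): E = 1601, F = 0, G = 1.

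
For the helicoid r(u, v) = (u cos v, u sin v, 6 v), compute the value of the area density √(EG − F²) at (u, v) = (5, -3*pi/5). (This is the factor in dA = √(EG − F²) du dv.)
√(EG − F²)|_{(5, -3*pi/5)} = sqrt(61)

E = 1, F = 0, G = u^2 + 36, so EG − F² = u^2 + 36. Taking the positive square root: √(EG − F²) = sqrt(u^2 + 36). At (u, v) = (5, -3*pi/5): sqrt(61).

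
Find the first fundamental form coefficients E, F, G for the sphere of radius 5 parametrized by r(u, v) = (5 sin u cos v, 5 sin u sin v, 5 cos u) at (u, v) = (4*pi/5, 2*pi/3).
E = 25;  F = 0;  G = 125/8 - 25*sqrt(5)/8

Partials: r_u = (5*cos(u)*cos(v), 5*sin(v)*cos(u), -5*sin(u)), r_v = (-5*sin(u)*sin(v), 5*sin(u)*cos(v), 0). As functions of (u, v):
  E = r_u · r_u = 25,
  F = r_u · r_v = 0,
  G = r_v · r_v = 25*sin(u)^2.
Evaluating at (u, v) = (4*pi/5, 2*pi/3): E = 25, F = 0, G = 125/8 - 25*sqrt(5)/8.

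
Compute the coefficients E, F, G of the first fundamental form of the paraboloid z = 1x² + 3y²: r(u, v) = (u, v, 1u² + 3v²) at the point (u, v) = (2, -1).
E = 17;  F = -24;  G = 37

Partials: r_u = (1, 0, 2*u), r_v = (0, 1, 6*v). As functions of (u, v):
  E = r_u · r_u = 4*u^2 + 1,
  F = r_u · r_v = 12*u*v,
  G = r_v · r_v = 36*v^2 + 1.
Evaluating at (u, v) = (2, -1): E = 17, F = -24, G = 37.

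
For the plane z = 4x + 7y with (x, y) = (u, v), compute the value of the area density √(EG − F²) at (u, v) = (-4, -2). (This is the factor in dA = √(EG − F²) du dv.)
√(EG − F²)|_{(-4, -2)} = sqrt(66)

E = 17, F = 28, G = 50, so EG − F² = 66. Taking the positive square root: √(EG − F²) = sqrt(66). At (u, v) = (-4, -2): sqrt(66).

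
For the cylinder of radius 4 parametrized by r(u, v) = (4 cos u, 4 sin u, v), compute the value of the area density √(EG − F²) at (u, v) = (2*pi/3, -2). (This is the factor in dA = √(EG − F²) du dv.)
√(EG − F²)|_{(2*pi/3, -2)} = 4

E = 16, F = 0, G = 1, so EG − F² = 16. Taking the positive square root: √(EG − F²) = 4. At (u, v) = (2*pi/3, -2): 4.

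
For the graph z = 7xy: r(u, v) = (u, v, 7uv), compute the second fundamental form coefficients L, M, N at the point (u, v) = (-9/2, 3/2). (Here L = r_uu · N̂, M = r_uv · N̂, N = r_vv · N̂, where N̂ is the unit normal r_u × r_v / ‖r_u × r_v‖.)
L = 0;  M = 7*sqrt(4414)/2207;  N = 0

Compute the unit normal N̂(u, v) = (-7*v/sqrt(49*u^2 + 49*v^2 + 1), -7*u/sqrt(49*u^2 + 49*v^2 + 1), 1/sqrt(49*u^2 + 49*v^2 + 1)), and the second partials r_uu, r_uv, r_vv. Take dot products:
  L(u, v) = r_uu · N̂ = 0,
  M(u, v) = r_uv · N̂ = 7/sqrt(49*u^2 + 49*v^2 + 1),
  N(u, v) = r_vv · N̂ = 0.
Evaluating at (u, v) = (-9/2, 3/2):
  L = 0, M = 7*sqrt(4414)/2207, N = 0.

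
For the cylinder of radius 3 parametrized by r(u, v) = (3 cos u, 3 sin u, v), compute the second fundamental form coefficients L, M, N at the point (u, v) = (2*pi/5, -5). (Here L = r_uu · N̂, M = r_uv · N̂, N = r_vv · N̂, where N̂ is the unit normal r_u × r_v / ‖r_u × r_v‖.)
L = -3;  M = 0;  N = 0

Compute the unit normal N̂(u, v) = (cos(u), sin(u), 0), and the second partials r_uu, r_uv, r_vv. Take dot products:
  L(u, v) = r_uu · N̂ = -3,
  M(u, v) = r_uv · N̂ = 0,
  N(u, v) = r_vv · N̂ = 0.
Evaluating at (u, v) = (2*pi/5, -5):
  L = -3, M = 0, N = 0.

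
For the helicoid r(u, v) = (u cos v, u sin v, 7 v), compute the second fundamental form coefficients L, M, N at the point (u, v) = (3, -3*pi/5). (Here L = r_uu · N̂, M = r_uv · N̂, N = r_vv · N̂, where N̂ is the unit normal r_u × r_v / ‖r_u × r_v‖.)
L = 0;  M = -7*sqrt(58)/58;  N = 0

Compute the unit normal N̂(u, v) = (7*sin(v)/sqrt(u^2 + 49), -7*cos(v)/sqrt(u^2 + 49), u/sqrt(u^2 + 49)), and the second partials r_uu, r_uv, r_vv. Take dot products:
  L(u, v) = r_uu · N̂ = 0,
  M(u, v) = r_uv · N̂ = -7/sqrt(u^2 + 49),
  N(u, v) = r_vv · N̂ = 0.
Evaluating at (u, v) = (3, -3*pi/5):
  L = 0, M = -7*sqrt(58)/58, N = 0.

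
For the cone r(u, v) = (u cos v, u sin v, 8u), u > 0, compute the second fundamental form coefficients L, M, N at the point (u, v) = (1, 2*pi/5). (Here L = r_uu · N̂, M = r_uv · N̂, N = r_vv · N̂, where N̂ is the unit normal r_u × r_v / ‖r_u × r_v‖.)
L = 0;  M = 0;  N = 8*sqrt(65)/65

Compute the unit normal N̂(u, v) = (-8*sqrt(65)*u*cos(v)/(65*Abs(u)), -8*sqrt(65)*u*sin(v)/(65*Abs(u)), sqrt(65)*u/(65*Abs(u))), and the second partials r_uu, r_uv, r_vv. Take dot products:
  L(u, v) = r_uu · N̂ = 0,
  M(u, v) = r_uv · N̂ = 0,
  N(u, v) = r_vv · N̂ = 8*sqrt(65)*u^2/(65*Abs(u)).
Evaluating at (u, v) = (1, 2*pi/5):
  L = 0, M = 0, N = 8*sqrt(65)/65.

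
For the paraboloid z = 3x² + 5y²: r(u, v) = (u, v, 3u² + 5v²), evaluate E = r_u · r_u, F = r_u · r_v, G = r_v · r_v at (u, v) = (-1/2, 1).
E = 10;  F = -30;  G = 101

Partials: r_u = (1, 0, 6*u), r_v = (0, 1, 10*v). As functions of (u, v):
  E = r_u · r_u = 36*u^2 + 1,
  F = r_u · r_v = 60*u*v,
  G = r_v · r_v = 100*v^2 + 1.
Evaluating at (u, v) = (-1/2, 1): E = 10, F = -30, G = 101.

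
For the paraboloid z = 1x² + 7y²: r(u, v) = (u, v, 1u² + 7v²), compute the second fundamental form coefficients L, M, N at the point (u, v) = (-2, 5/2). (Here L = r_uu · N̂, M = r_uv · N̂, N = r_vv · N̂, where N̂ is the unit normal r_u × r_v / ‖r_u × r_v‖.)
L = sqrt(138)/207;  M = 0;  N = 7*sqrt(138)/207

Compute the unit normal N̂(u, v) = (-2*u/sqrt(4*u^2 + 196*v^2 + 1), -14*v/sqrt(4*u^2 + 196*v^2 + 1), 1/sqrt(4*u^2 + 196*v^2 + 1)), and the second partials r_uu, r_uv, r_vv. Take dot products:
  L(u, v) = r_uu · N̂ = 2/sqrt(4*u^2 + 196*v^2 + 1),
  M(u, v) = r_uv · N̂ = 0,
  N(u, v) = r_vv · N̂ = 14/sqrt(4*u^2 + 196*v^2 + 1).
Evaluating at (u, v) = (-2, 5/2):
  L = sqrt(138)/207, M = 0, N = 7*sqrt(138)/207.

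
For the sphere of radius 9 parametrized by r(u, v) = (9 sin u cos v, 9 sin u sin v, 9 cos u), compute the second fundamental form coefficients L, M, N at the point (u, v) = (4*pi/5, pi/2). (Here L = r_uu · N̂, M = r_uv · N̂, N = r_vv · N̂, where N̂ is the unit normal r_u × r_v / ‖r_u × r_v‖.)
L = -9;  M = 0;  N = -45/8 + 9*sqrt(5)/8

Compute the unit normal N̂(u, v) = (sin(u)^2*cos(v)/Abs(sin(u)), sin(u)^2*sin(v)/Abs(sin(u)), sin(2*u)/(2*Abs(sin(u)))), and the second partials r_uu, r_uv, r_vv. Take dot products:
  L(u, v) = r_uu · N̂ = -9*sin(u)/Abs(sin(u)),
  M(u, v) = r_uv · N̂ = 0,
  N(u, v) = r_vv · N̂ = -9*sin(u)^3/Abs(sin(u)).
Evaluating at (u, v) = (4*pi/5, pi/2):
  L = -9, M = 0, N = -45/8 + 9*sqrt(5)/8.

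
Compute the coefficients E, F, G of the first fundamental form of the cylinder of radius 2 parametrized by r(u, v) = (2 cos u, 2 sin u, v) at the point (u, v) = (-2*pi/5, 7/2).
E = 4;  F = 0;  G = 1

Partials: r_u = (-2*sin(u), 2*cos(u), 0), r_v = (0, 0, 1). As functions of (u, v):
  E = r_u · r_u = 4,
  F = r_u · r_v = 0,
  G = r_v · r_v = 1.
Evaluating at (u, v) = (-2*pi/5, 7/2): E = 4, F = 0, G = 1.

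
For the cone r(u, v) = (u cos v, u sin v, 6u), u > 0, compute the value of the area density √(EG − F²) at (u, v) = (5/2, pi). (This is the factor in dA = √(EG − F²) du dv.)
√(EG − F²)|_{(5/2, pi)} = 5*sqrt(37)/2

E = 37, F = 0, G = u^2, so EG − F² = 37*u^2. Taking the positive square root: √(EG − F²) = sqrt(37)*Abs(u). At (u, v) = (5/2, pi): 5*sqrt(37)/2.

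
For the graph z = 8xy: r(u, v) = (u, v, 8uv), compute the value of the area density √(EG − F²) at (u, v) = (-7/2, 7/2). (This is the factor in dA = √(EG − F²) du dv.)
√(EG − F²)|_{(-7/2, 7/2)} = sqrt(1569)

E = 64*v^2 + 1, F = 64*u*v, G = 64*u^2 + 1, so EG − F² = 64*u^2 + 64*v^2 + 1. Taking the positive square root: √(EG − F²) = sqrt(64*u^2 + 64*v^2 + 1). At (u, v) = (-7/2, 7/2): sqrt(1569).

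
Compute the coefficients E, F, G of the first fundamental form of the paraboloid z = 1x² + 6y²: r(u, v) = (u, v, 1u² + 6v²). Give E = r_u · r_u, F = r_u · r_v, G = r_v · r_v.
E = 4*u^2 + 1;  F = 24*u*v;  G = 144*v^2 + 1

Compute partials: r_u = (1, 0, 2*u), r_v = (0, 1, 12*v). Then
  E = r_u · r_u = 4*u^2 + 1,
  F = r_u · r_v = 24*u*v,
  G = r_v · r_v = 144*v^2 + 1.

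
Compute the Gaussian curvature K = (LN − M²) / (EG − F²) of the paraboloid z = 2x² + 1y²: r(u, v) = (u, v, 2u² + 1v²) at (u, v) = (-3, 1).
K = 8/22201

Coefficients of the first fundamental form: E = 16*u^2 + 1, F = 8*u*v, G = 4*v^2 + 1.
Coefficients of the second fundamental form: L = 4/sqrt(16*u^2 + 4*v^2 + 1), M = 0, N = 2/sqrt(16*u^2 + 4*v^2 + 1).
Assemble K = (LN − M²)/(EG − F²) = 8/(256*u^4 + 128*u^2*v^2 + 32*u^2 + 16*v^4 + 8*v^2 + 1). At (u, v) = (-3, 1): K = 8/22201.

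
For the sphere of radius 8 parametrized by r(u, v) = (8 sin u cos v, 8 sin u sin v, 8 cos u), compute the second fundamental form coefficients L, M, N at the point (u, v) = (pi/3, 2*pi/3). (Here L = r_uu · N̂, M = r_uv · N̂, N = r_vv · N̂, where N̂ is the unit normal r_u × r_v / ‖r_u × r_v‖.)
L = -8;  M = 0;  N = -6

Compute the unit normal N̂(u, v) = (sin(u)^2*cos(v)/Abs(sin(u)), sin(u)^2*sin(v)/Abs(sin(u)), sin(2*u)/(2*Abs(sin(u)))), and the second partials r_uu, r_uv, r_vv. Take dot products:
  L(u, v) = r_uu · N̂ = -8*sin(u)/Abs(sin(u)),
  M(u, v) = r_uv · N̂ = 0,
  N(u, v) = r_vv · N̂ = -8*sin(u)^3/Abs(sin(u)).
Evaluating at (u, v) = (pi/3, 2*pi/3):
  L = -8, M = 0, N = -6.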